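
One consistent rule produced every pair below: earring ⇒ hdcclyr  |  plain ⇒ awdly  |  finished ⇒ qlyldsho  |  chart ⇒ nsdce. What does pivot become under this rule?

algre

Two shifts are in play — +3 for a/e/i/o/u, +11 for every other letter.
Applying it to pivot: p(cons)+11=a, i(vowel)+3=l, v(cons)+11=g, o(vowel)+3=r, t(cons)+11=e.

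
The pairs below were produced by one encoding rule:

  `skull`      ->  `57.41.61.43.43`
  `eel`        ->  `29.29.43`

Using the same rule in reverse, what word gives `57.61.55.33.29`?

s(#19)→57 and k(#11)→41: differences scale by 2, so n = 2·pos + 19. With a=1..z=26, the number is 2·pos + 19.
Undoing it on 57.61.55.33.29: 57→(57−19)÷2=19=s, 61→(61−19)÷2=21=u, 55→(55−19)÷2=18=r, 33→(33−19)÷2=7=g, 29→(29−19)÷2=5=e.

surge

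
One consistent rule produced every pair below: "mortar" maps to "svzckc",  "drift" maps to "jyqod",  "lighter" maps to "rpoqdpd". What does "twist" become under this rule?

zdqbd

The shift increases by 1 at each position, starting from +6: 6, 7, 8, ….
On twist: t+6=z, w+7=d, i+8=q, s+9=b, t+10=d.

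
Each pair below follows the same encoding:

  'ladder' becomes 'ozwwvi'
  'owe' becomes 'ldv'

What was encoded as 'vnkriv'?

Each pair mirrors across the alphabet (l↔o, a↔z, d↔w): positions sum to 25. Letters are reflected about the middle of the alphabet (position → 25−position): Atbash.
Undoing it on vnkriv: v↔e, n↔m, k↔p, r↔i, i↔r, v↔e.

empire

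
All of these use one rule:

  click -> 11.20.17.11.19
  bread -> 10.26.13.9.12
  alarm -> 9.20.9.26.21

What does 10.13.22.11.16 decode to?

Letters become their 1-based position plus 8 (so a→9, b→10, …).
Undoing it on 10.13.22.11.16: 10→(10−8)÷1=2=b, 13→(13−8)÷1=5=e, 22→(22−8)÷1=14=n, 11→(11−8)÷1=3=c, 16→(16−8)÷1=8=h.

bench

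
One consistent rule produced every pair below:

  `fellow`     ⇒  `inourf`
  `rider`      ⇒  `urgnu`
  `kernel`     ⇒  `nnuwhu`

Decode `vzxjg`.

Shifts by position in fellow: pos 0: f→i (+3), pos 1: e→n (+9), pos 2: l→o (+3), pos 3: l→u (+9) — repeating every 2. The shifts repeat in a cycle of length 2: positions 0,1,… shift by +3, +9, then the pattern repeats.
Reversing it on vzxjg: v−3=s, z−9=q, x−3=u, j−9=a, g−3=d.

squad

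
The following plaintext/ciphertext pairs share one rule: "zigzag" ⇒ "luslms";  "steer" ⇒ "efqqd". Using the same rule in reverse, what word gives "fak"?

toy

Compare letters: z→l is +12, i→u is +12, g→s is +12 — a constant shift. This is a Caesar cipher with shift 12.
Undoing it on fak: f−12=t, a−12=o, k−12=y.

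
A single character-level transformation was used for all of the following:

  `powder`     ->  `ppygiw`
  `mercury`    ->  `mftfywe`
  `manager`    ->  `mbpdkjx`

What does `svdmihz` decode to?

subject

Letter i (0-indexed) is shifted by i+0, so successive shifts are 0, 1, 2, ….
Reversing it on svdmihz: s−0=s, v−1=u, d−2=b, m−3=j, i−4=e, h−5=c, z−6=t.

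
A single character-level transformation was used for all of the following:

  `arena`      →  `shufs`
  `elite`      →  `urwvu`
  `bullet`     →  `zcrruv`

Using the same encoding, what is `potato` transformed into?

a(0)→s(18) and r(17)→h(7) fit y≡7x+18 (mod 26); the inverse of 7 mod 26 is 15. This is an affine cipher: with a=0,…,z=25, each position x becomes (7x+18) mod 26.
Applying it to potato: p(15)→7·15+18≡19=t; o(14)→7·14+18≡12=m; t(19)→7·19+18≡21=v; a(0)→7·0+18≡18=s; t(19)→7·19+18≡21=v; o(14)→7·14+18≡12=m (all mod 26).

tmvsvm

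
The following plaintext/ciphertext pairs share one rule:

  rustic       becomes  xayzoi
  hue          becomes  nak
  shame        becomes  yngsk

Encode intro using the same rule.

Compare letters: r→x is +6, u→a is +6, s→y is +6 — a constant shift. Every letter moves 6 places later in the alphabet, wrapping around z→a.
On intro: i+6=o, n+6=t, t+6=z, r+6=x, o+6=u.

otzxu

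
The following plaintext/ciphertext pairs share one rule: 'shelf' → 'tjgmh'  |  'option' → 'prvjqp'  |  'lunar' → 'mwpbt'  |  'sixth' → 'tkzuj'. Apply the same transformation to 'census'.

A repeating key of period 3 is used — shifts +1, +2, +2 over and over.
For census: c+1=d, e+2=g, n+2=p, s+1=t, u+2=w, s+2=u.

dgptwu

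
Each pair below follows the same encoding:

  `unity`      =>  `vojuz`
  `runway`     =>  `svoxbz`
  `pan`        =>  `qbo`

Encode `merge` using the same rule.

nfshf

This is a Caesar cipher with shift 1.
For merge: m+1=n, e+1=f, r+1=s, g+1=h, e+1=f.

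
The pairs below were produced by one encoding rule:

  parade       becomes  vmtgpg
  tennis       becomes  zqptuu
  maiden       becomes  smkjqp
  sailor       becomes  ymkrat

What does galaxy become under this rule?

It's a Vigenère-style cipher with numeric key [6,12,2]: position i shifts by key[i mod 3].
On galaxy: g+6=m, a+12=m, l+2=n, a+6=g, x+12=j, y+2=a.

mmngja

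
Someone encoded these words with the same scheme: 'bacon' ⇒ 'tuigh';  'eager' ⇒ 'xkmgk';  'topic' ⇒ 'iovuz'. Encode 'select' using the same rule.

The output letters match the input read backwards, each shifted +6: bacon reversed is nocab. Two steps: reverse the string, then apply a Caesar shift of +6.
On select: reverse → tceles; then shift: t+6=z, c+6=i, e+6=k, l+6=r, e+6=k, s+6=y.

zikrky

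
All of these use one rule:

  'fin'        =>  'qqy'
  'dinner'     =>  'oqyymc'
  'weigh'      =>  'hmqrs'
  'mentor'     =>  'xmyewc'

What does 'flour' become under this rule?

qwwcc

The shift depends on letter class: consonant f→q is +11, but vowel i→q is +8. The rule splits by letter class: vowels +8, consonants +11.
Applying it to flour: f(cons)+11=q, l(cons)+11=w, o(vowel)+8=w, u(vowel)+8=c, r(cons)+11=c.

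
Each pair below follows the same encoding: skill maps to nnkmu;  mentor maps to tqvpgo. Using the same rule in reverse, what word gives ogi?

gem

The output letters match the input read backwards, each shifted +2: skill reversed is lliks. The word is reversed, then every letter is shifted forward by 2.
Undoing it on ogi: shift back: o−2=m, g−2=e, i−2=g → meg; then reverse → gem.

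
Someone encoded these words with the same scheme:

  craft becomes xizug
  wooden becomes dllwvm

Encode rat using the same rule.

This is the alphabet-reversal cipher (Atbash): a becomes z, b becomes y, etc.
On rat: r↔i, a↔z, t↔g.

izg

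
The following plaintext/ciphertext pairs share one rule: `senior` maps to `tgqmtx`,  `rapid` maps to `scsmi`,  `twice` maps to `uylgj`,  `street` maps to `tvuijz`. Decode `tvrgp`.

In senior: s→t is +1, e→g is +2, n→q is +3, i→m is +4 — the shift increases by 1 each position. The shift increases by 1 at each position, starting from +1: 1, 2, 3, ….
Undoing it on tvrgp: t−1=s, v−2=t, r−3=o, g−4=c, p−5=k.

stock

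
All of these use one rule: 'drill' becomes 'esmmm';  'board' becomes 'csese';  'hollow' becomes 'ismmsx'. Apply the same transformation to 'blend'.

The rule splits by letter class: vowels +4, consonants +1.
For blend: b(cons)+1=c, l(cons)+1=m, e(vowel)+4=i, n(cons)+1=o, d(cons)+1=e.

cmioe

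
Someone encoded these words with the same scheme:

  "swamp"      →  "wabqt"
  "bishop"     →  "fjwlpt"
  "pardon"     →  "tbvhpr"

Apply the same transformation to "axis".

The shift depends on letter class: consonant s→w is +4, but vowel a→b is +1. The rule splits by letter class: vowels +1, consonants +4.
For axis: a(vowel)+1=b, x(cons)+4=b, i(vowel)+1=j, s(cons)+4=w.

bbjw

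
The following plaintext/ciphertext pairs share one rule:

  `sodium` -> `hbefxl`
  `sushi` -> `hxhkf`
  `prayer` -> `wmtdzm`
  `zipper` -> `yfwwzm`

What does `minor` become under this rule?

s(18)→h(7) and o(14)→b(1) fit y≡21x+19 (mod 26); the inverse of 21 mod 26 is 5. Treating letters as 0–25, the rule is x ↦ 21x + 19 (mod 26).
For minor: m(12)→21·12+19≡11=l; i(8)→21·8+19≡5=f; n(13)→21·13+19≡6=g; o(14)→21·14+19≡1=b; r(17)→21·17+19≡12=m (all mod 26).

lfgbm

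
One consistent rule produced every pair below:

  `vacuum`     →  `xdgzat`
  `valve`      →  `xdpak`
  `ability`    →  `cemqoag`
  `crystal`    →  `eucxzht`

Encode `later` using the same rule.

In vacuum: v→x is +2, a→d is +3, c→g is +4, u→z is +5 — the shift increases by 1 each position. The shift increases by 1 at each position, starting from +2: 2, 3, 4, ….
On later: l+2=n, a+3=d, t+4=x, e+5=j, r+6=x.

ndxjx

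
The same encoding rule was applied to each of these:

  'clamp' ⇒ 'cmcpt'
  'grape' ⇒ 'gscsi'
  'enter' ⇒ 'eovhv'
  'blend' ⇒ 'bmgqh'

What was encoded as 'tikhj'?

thief

The shift increases by 1 at each position, starting from +0: 0, 1, 2, ….
Reversing it on tikhj: t−0=t, i−1=h, k−2=i, h−3=e, j−4=f.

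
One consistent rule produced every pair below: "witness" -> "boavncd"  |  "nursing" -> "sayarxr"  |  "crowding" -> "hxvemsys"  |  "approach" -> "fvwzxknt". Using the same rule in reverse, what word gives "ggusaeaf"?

In witness: w→b is +5, i→o is +6, t→a is +7, n→v is +8 — the shift increases by 1 each position. Letter i (0-indexed) is shifted by i+5, so successive shifts are 5, 6, 7, ….
Decoding ggusaeaf: g−5=b, g−6=a, u−7=n, s−8=k, a−9=r, e−10=u, a−11=p, f−12=t.

bankrupt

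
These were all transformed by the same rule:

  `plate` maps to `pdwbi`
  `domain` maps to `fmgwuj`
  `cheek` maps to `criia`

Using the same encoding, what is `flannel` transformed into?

p(15)→p(15) and l(11)→d(3) fit y≡3x+22 (mod 26); the inverse of 3 mod 26 is 9. Each letter's alphabet position (a=0..z=25) is mapped through 3·x+22 mod 26 — an affine cipher.
Applying it to flannel: f(5)→3·5+22≡11=l; l(11)→3·11+22≡3=d; a(0)→3·0+22≡22=w; n(13)→3·13+22≡9=j; n(13)→3·13+22≡9=j; e(4)→3·4+22≡8=i; l(11)→3·11+22≡3=d (all mod 26).

ldwjjid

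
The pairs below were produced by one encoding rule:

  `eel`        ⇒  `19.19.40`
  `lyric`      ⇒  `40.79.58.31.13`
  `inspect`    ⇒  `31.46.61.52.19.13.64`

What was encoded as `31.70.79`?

ivy

e(#5)→19 and e(#5)→19: differences scale by 3, so n = 3·pos + 4. Each letter becomes 3×(its alphabet position, a=1..z=26) + 4.
Undoing it on 31.70.79: 31→(31−4)÷3=9=i, 70→(70−4)÷3=22=v, 79→(79−4)÷3=25=y.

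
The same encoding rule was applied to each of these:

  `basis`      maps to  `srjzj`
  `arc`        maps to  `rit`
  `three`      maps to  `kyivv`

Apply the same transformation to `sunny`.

Each letter is shifted forward by 17 in the alphabet (a Caesar shift of +17).
On sunny: s+17=j, u+17=l, n+17=e, n+17=e, y+17=p.

jleep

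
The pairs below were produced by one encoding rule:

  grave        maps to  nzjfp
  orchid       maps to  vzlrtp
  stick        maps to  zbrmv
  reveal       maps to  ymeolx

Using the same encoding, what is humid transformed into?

In grave: g→n is +7, r→z is +8, a→j is +9, v→f is +10 — the shift increases by 1 each position. The shift increases by 1 at each position, starting from +7: 7, 8, 9, ….
On humid: h+7=o, u+8=c, m+9=v, i+10=s, d+11=o.

ocvso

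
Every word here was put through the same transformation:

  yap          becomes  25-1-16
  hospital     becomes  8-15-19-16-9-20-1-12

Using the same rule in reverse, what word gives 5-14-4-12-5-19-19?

y is letter #25 and maps to 25: an offset of 0. Each letter is replaced by its alphabet position (a=1, b=2, …, z=26).
Undoing it on 5-14-4-12-5-19-19: 5=e, 14=n, 4=d, 12=l, 5=e, 19=s, 19=s.

endless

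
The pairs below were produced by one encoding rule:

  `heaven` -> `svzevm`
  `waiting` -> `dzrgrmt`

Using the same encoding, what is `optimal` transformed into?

lkgrnzo

Each pair mirrors across the alphabet (h↔s, e↔v, a↔z): positions sum to 25. This is the alphabet-reversal cipher (Atbash): a becomes z, b becomes y, etc.
Applying it to optimal: o↔l, p↔k, t↔g, i↔r, m↔n, a↔z, l↔o.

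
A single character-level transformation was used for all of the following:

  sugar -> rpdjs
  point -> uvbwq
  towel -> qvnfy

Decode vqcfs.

other

Each letter's alphabet position (a=0..z=25) is mapped through 25·x+9 mod 26 — an affine cipher.
Reversing it on vqcfs: v(21)→25·(21−9)≡14=o; q(16)→25·(16−9)≡19=t; c(2)→25·(2−9)≡7=h; f(5)→25·(5−9)≡4=e; s(18)→25·(18−9)≡17=r (all mod 26).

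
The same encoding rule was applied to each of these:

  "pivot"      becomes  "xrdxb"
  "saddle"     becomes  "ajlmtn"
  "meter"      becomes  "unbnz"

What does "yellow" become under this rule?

The shifts repeat in a cycle of length 2: positions 0,1,… shift by +8, +9, then the pattern repeats.
For yellow: y+8=g, e+9=n, l+8=t, l+9=u, o+8=w, w+9=f.

gntuwf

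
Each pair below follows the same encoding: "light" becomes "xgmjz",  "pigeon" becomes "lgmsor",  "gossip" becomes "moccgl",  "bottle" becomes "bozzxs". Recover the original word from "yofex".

coral

l(11)→x(23) and i(8)→g(6) fit y≡23x+4 (mod 26); the inverse of 23 mod 26 is 17. This is an affine cipher: with a=0,…,z=25, each position x becomes (23x+4) mod 26.
Reversing it on yofex: y(24)→17·(24−4)≡2=c; o(14)→17·(14−4)≡14=o; f(5)→17·(5−4)≡17=r; e(4)→17·(4−4)≡0=a; x(23)→17·(23−4)≡11=l (all mod 26).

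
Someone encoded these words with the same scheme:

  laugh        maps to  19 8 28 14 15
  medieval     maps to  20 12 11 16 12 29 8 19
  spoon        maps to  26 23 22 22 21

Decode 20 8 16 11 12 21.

maiden

l is letter #12 and maps to 19: an offset of 7. Each letter is replaced by its alphabet position (a=1..z=26) + 7.
Decoding 20 8 16 11 12 21: 20→(20−7)÷1=13=m, 8→(8−7)÷1=1=a, 16→(16−7)÷1=9=i, 11→(11−7)÷1=4=d, 12→(12−7)÷1=5=e, 21→(21−7)÷1=14=n.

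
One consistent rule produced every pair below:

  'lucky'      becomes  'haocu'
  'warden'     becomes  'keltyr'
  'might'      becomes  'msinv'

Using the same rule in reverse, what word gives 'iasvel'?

l(11)→h(7) and u(20)→a(0) fit y≡5x+4 (mod 26); the inverse of 5 mod 26 is 21. Treating letters as 0–25, the rule is x ↦ 5x + 4 (mod 26).
Undoing it on iasvel: i(8)→21·(8−4)≡6=g; a(0)→21·(0−4)≡20=u; s(18)→21·(18−4)≡8=i; v(21)→21·(21−4)≡19=t; e(4)→21·(4−4)≡0=a; l(11)→21·(11−4)≡17=r (all mod 26).

guitar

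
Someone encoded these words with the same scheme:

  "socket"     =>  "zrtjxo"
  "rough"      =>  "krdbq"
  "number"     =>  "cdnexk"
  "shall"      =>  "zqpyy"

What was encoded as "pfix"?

s(18)→z(25) and o(14)→r(17) fit y≡15x+15 (mod 26); the inverse of 15 mod 26 is 7. Treating letters as 0–25, the rule is x ↦ 15x + 15 (mod 26).
Undoing it on pfix: p(15)→7·(15−15)≡0=a; f(5)→7·(5−15)≡8=i; i(8)→7·(8−15)≡3=d; x(23)→7·(23−15)≡4=e (all mod 26).

aide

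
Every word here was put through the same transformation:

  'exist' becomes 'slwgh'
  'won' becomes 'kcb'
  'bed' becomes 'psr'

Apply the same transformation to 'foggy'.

tcuum

Each letter is shifted forward by 14 in the alphabet (a Caesar shift of +14).
Applying it to foggy: f+14=t, o+14=c, g+14=u, g+14=u, y+14=m.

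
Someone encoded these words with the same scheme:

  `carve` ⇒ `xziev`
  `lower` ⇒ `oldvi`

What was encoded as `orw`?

Letters are reflected about the middle of the alphabet (position → 25−position): Atbash.
Reversing it on orw: o↔l, r↔i, w↔d.

lid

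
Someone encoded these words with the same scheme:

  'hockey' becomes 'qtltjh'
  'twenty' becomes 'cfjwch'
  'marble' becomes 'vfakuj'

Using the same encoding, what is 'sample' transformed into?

bfvyuj

The shift depends on letter class: consonant h→q is +9, but vowel o→t is +5. Two shifts are in play — +5 for a/e/i/o/u, +9 for every other letter.
On sample: s(cons)+9=b, a(vowel)+5=f, m(cons)+9=v, p(cons)+9=y, l(cons)+9=u, e(vowel)+5=j.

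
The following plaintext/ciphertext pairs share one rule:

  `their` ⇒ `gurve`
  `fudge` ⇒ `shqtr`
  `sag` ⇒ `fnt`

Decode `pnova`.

cabin

Each letter is shifted forward by 13 in the alphabet (a Caesar shift of +13).
Undoing it on pnova: p−13=c, n−13=a, o−13=b, v−13=i, a−13=n.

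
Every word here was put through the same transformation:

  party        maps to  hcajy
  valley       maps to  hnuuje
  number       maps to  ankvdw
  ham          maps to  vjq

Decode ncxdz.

Two steps: reverse the string, then apply a Caesar shift of +9.
Undoing it on ncxdz: shift back: n−9=e, c−9=t, x−9=o, d−9=u, z−9=q → etouq; then reverse → quote.

quote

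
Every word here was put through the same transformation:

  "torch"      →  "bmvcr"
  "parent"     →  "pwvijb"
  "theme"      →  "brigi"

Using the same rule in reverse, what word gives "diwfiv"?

Each letter's alphabet position (a=0..z=25) is mapped through 3·x+22 mod 26 — an affine cipher.
Reversing it on diwfiv: d(3)→9·(3−22)≡11=l; i(8)→9·(8−22)≡4=e; w(22)→9·(22−22)≡0=a; f(5)→9·(5−22)≡3=d; i(8)→9·(8−22)≡4=e; v(21)→9·(21−22)≡17=r (all mod 26).

leader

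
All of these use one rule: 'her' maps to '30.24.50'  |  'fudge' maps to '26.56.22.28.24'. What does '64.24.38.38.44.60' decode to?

With a=1..z=26, the number is 2·pos + 14.
Undoing it on 64.24.38.38.44.60: 64→(64−14)÷2=25=y, 24→(24−14)÷2=5=e, 38→(38−14)÷2=12=l, 38→(38−14)÷2=12=l, 44→(44−14)÷2=15=o, 60→(60−14)÷2=23=w.

yellow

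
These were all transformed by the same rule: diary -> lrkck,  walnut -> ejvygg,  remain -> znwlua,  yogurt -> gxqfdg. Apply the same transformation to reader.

In diary: d→l is +8, i→r is +9, a→k is +10, r→c is +11 — the shift increases by 1 each position. Letter i (0-indexed) is shifted by i+8, so successive shifts are 8, 9, 10, ….
Applying it to reader: r+8=z, e+9=n, a+10=k, d+11=o, e+12=q, r+13=e.

znkoqe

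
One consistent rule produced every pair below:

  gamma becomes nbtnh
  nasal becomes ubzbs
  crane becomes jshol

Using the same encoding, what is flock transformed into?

mmvdr

Shifts by position in gamma: pos 0: g→n (+7), pos 1: a→b (+1), pos 2: m→t (+7), pos 3: m→n (+1) — repeating every 2. The shifts repeat in a cycle of length 2: positions 0,1,… shift by +7, +1, then the pattern repeats.
Applying it to flock: f+7=m, l+1=m, o+7=v, c+1=d, k+7=r.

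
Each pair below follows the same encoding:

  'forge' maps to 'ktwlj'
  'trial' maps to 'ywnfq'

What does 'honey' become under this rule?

mtsjd

This is a Caesar cipher with shift 5.
On honey: h+5=m, o+5=t, n+5=s, e+5=j, y+5=d.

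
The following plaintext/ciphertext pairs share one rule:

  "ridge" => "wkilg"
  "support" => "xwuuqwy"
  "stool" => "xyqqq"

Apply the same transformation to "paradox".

The shift depends on letter class: consonant r→w is +5, but vowel i→k is +2. Vowels shift forward by 2 and consonants shift forward by 5.
For paradox: p(cons)+5=u, a(vowel)+2=c, r(cons)+5=w, a(vowel)+2=c, d(cons)+5=i, o(vowel)+2=q, x(cons)+5=c.

ucwciqc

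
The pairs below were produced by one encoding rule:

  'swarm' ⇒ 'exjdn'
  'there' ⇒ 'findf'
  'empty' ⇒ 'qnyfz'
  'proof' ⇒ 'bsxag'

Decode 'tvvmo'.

Shifts by position in swarm: pos 0: s→e (+12), pos 1: w→x (+1), pos 2: a→j (+9), pos 3: r→d (+12), pos 4: m→n (+1) — repeating every 3. A repeating key of period 3 is used — shifts +12, +1, +9 over and over.
Decoding tvvmo: t−12=h, v−1=u, v−9=m, m−12=a, o−1=n.

human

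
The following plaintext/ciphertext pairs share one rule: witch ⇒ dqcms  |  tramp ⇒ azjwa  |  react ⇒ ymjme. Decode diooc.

wafer

In witch: w→d is +7, i→q is +8, t→c is +9, c→m is +10 — the shift increases by 1 each position. The shift increases by 1 at each position, starting from +7: 7, 8, 9, ….
Undoing it on diooc: d−7=w, i−8=a, o−9=f, o−10=e, c−11=r.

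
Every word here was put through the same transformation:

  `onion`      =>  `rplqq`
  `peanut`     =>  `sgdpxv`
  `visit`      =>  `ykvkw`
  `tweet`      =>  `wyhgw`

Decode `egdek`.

beach

A repeating key of period 2 is used — shifts +3, +2 over and over.
Reversing it on egdek: e−3=b, g−2=e, d−3=a, e−2=c, k−3=h.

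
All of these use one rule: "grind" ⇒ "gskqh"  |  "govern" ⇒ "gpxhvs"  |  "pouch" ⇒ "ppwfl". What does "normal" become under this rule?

In grind: g→g is +0, r→s is +1, i→k is +2, n→q is +3 — the shift increases by 1 each position. The shift increases by 1 at each position, starting from +0: 0, 1, 2, ….
Applying it to normal: n+0=n, o+1=p, r+2=t, m+3=p, a+4=e, l+5=q.

nptpeq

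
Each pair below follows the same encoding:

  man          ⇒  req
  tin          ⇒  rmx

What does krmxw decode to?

sting

Two steps: reverse the string, then apply a Caesar shift of +4.
Reversing it on krmxw: shift back: k−4=g, r−4=n, m−4=i, x−4=t, w−4=s → gnits; then reverse → sting.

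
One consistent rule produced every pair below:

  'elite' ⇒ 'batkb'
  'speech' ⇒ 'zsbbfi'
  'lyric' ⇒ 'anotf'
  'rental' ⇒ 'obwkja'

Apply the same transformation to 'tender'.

kbwqbo

e(4)→b(1) and l(11)→a(0) fit y≡11x+9 (mod 26); the inverse of 11 mod 26 is 19. Each letter's alphabet position (a=0..z=25) is mapped through 11·x+9 mod 26 — an affine cipher.
Applying it to tender: t(19)→11·19+9≡10=k; e(4)→11·4+9≡1=b; n(13)→11·13+9≡22=w; d(3)→11·3+9≡16=q; e(4)→11·4+9≡1=b; r(17)→11·17+9≡14=o (all mod 26).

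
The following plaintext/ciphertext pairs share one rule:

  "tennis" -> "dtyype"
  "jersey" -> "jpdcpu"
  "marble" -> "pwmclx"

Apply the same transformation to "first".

edctq

The output letters match the input read backwards, each shifted +11: tennis reversed is sinnet. Two steps: reverse the string, then apply a Caesar shift of +11.
Applying it to first: reverse → tsrif; then shift: t+11=e, s+11=d, r+11=c, i+11=t, f+11=q.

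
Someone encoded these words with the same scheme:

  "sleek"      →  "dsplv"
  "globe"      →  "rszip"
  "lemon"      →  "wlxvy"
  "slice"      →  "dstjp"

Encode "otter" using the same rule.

zaelc

Shifts by position in sleek: pos 0: s→d (+11), pos 1: l→s (+7), pos 2: e→p (+11), pos 3: e→l (+7) — repeating every 2. A repeating key of period 2 is used — shifts +11, +7 over and over.
Applying it to otter: o+11=z, t+7=a, t+11=e, e+7=l, r+11=c.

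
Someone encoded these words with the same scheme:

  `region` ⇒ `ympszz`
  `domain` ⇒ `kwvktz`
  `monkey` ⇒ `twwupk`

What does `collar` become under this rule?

jwuvld

Each letter shifts forward by (position + 7), i.e. 7, 8, 9, … — the shift grows by one for each successive letter.
Applying it to collar: c+7=j, o+8=w, l+9=u, l+10=v, a+11=l, r+12=d.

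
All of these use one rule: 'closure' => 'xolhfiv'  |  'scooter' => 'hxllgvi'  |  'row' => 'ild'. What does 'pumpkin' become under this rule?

Each pair mirrors across the alphabet (c↔x, l↔o, o↔l): positions sum to 25. This is the alphabet-reversal cipher (Atbash): a becomes z, b becomes y, etc.
Applying it to pumpkin: p↔k, u↔f, m↔n, p↔k, k↔p, i↔r, n↔m.

kfnkprm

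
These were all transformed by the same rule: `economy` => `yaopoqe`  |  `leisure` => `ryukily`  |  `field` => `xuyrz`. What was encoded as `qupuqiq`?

e(4)→y(24) and c(2)→a(0) fit y≡25x+2 (mod 26); the inverse of 25 mod 26 is 25. Treating letters as 0–25, the rule is x ↦ 25x + 2 (mod 26).
Decoding qupuqiq: q(16)→25·(16−2)≡12=m; u(20)→25·(20−2)≡8=i; p(15)→25·(15−2)≡13=n; u(20)→25·(20−2)≡8=i; q(16)→25·(16−2)≡12=m; i(8)→25·(8−2)≡20=u; q(16)→25·(16−2)≡12=m (all mod 26).

minimum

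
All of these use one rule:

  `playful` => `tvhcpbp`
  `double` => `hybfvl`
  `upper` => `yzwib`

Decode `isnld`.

eight

Shifts by position in playful: pos 0: p→t (+4), pos 1: l→v (+10), pos 2: a→h (+7), pos 3: y→c (+4), pos 4: f→p (+10), pos 5: u→b (+7) — repeating every 3. The shifts repeat in a cycle of length 3: positions 0,1,… shift by +4, +10, +7, then the pattern repeats.
Decoding isnld: i−4=e, s−10=i, n−7=g, l−4=h, d−10=t.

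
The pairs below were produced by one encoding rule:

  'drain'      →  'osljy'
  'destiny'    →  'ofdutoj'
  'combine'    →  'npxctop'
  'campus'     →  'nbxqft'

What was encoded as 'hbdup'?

waste

Shifts by position in drain: pos 0: d→o (+11), pos 1: r→s (+1), pos 2: a→l (+11), pos 3: i→j (+1) — repeating every 2. The shifts repeat in a cycle of length 2: positions 0,1,… shift by +11, +1, then the pattern repeats.
Undoing it on hbdup: h−11=w, b−1=a, d−11=s, u−1=t, p−11=e.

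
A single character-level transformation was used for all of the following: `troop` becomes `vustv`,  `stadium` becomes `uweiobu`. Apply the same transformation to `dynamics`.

fbrfspkb

In troop: t→v is +2, r→u is +3, o→s is +4, o→t is +5 — the shift increases by 1 each position. Letter i (0-indexed) is shifted by i+2, so successive shifts are 2, 3, 4, ….
Applying it to dynamics: d+2=f, y+3=b, n+4=r, a+5=f, m+6=s, i+7=p, c+8=k, s+9=b.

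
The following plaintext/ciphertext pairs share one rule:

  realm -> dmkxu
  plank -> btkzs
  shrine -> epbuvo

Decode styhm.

glove

Shifts by position in realm: pos 0: r→d (+12), pos 1: e→m (+8), pos 2: a→k (+10), pos 3: l→x (+12), pos 4: m→u (+8) — repeating every 3. It's a Vigenère-style cipher with numeric key [12,8,10]: position i shifts by key[i mod 3].
Decoding styhm: s−12=g, t−8=l, y−10=o, h−12=v, m−8=e.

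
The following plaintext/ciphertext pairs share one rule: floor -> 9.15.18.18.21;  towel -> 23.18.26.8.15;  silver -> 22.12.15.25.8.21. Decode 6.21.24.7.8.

crude

f is letter #6 and maps to 9: an offset of 3. Each letter is replaced by its alphabet position (a=1..z=26) + 3.
Decoding 6.21.24.7.8: 6→(6−3)÷1=3=c, 21→(21−3)÷1=18=r, 24→(24−3)÷1=21=u, 7→(7−3)÷1=4=d, 8→(8−3)÷1=5=e.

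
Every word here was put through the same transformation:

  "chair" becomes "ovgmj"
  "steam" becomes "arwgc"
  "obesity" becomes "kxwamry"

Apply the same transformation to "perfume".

bwjnicw

c(2)→o(14) and h(7)→v(21) fit y≡17x+6 (mod 26); the inverse of 17 mod 26 is 23. Treating letters as 0–25, the rule is x ↦ 17x + 6 (mod 26).
Applying it to perfume: p(15)→17·15+6≡1=b; e(4)→17·4+6≡22=w; r(17)→17·17+6≡9=j; f(5)→17·5+6≡13=n; u(20)→17·20+6≡8=i; m(12)→17·12+6≡2=c; e(4)→17·4+6≡22=w (all mod 26).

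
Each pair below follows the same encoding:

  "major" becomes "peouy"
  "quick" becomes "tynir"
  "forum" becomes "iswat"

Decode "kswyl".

horse

In major: m→p is +3, a→e is +4, j→o is +5, o→u is +6 — the shift increases by 1 each position. The shift increases by 1 at each position, starting from +3: 3, 4, 5, ….
Undoing it on kswyl: k−3=h, s−4=o, w−5=r, y−6=s, l−7=e.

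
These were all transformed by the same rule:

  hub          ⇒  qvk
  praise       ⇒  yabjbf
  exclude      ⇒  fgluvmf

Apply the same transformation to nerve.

The shift depends on letter class: consonant h→q is +9, but vowel u→v is +1. Two shifts are in play — +1 for a/e/i/o/u, +9 for every other letter.
On nerve: n(cons)+9=w, e(vowel)+1=f, r(cons)+9=a, v(cons)+9=e, e(vowel)+1=f.

wfaef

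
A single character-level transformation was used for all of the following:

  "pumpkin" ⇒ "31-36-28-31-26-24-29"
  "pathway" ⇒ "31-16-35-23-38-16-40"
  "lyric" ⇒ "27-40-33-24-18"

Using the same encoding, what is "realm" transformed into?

Letters become their 1-based position plus 15 (so a→16, b→17, …).
Applying it to realm: r=18→33, e=5→20, a=1→16, l=12→27, m=13→28.

33-20-16-27-28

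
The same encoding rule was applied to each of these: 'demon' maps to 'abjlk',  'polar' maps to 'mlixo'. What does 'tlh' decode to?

Compare letters: d→a is +23, e→b is +23, m→j is +23 — a constant shift. Every letter moves 23 places later in the alphabet, wrapping around z→a.
Decoding tlh: t−23=w, l−23=o, h−23=k.

wok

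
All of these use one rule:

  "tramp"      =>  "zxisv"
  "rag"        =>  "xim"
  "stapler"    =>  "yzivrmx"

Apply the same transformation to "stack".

The shift depends on letter class: consonant t→z is +6, but vowel a→i is +8. The rule splits by letter class: vowels +8, consonants +6.
For stack: s(cons)+6=y, t(cons)+6=z, a(vowel)+8=i, c(cons)+6=i, k(cons)+6=q.

yziiq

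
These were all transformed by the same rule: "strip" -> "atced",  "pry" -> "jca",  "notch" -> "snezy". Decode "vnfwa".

The output letters match the input read backwards, each shifted +11: strip reversed is pirts. Two steps: reverse the string, then apply a Caesar shift of +11.
Reversing it on vnfwa: shift back: v−11=k, n−11=c, f−11=u, w−11=l, a−11=p → kculp; then reverse → pluck.

pluck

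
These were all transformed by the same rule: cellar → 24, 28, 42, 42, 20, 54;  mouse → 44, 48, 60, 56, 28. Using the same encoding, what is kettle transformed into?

40, 28, 58, 58, 42, 28

c(#3)→24 and e(#5)→28: differences scale by 2, so n = 2·pos + 18. Each letter becomes 2×(its alphabet position, a=1..z=26) + 18.
Applying it to kettle: k=11→40, e=5→28, t=20→58, t=20→58, l=12→42, e=5→28.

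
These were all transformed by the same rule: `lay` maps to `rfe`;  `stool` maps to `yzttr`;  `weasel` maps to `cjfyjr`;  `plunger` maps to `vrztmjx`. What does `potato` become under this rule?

vtzfzt

The shift depends on letter class: consonant l→r is +6, but vowel a→f is +5. Two shifts are in play — +5 for a/e/i/o/u, +6 for every other letter.
For potato: p(cons)+6=v, o(vowel)+5=t, t(cons)+6=z, a(vowel)+5=f, t(cons)+6=z, o(vowel)+5=t.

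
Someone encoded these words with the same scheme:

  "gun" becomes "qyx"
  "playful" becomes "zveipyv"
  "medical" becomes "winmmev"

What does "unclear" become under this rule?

The shift depends on letter class: consonant g→q is +10, but vowel u→y is +4. The rule splits by letter class: vowels +4, consonants +10.
For unclear: u(vowel)+4=y, n(cons)+10=x, c(cons)+10=m, l(cons)+10=v, e(vowel)+4=i, a(vowel)+4=e, r(cons)+10=b.

yxmvieb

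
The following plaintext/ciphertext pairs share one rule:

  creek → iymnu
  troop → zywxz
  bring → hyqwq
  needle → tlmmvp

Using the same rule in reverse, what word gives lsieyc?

In creek: c→i is +6, r→y is +7, e→m is +8, e→n is +9 — the shift increases by 1 each position. The shift increases by 1 at each position, starting from +6: 6, 7, 8, ….
Reversing it on lsieyc: l−6=f, s−7=l, i−8=a, e−9=v, y−10=o, c−11=r.

flavor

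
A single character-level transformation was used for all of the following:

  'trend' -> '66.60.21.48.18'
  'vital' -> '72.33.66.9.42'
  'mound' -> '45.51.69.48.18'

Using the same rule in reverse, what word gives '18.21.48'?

The formula is n = 3×(alphabet index, a=1) + 6.
Undoing it on 18.21.48: 18→(18−6)÷3=4=d, 21→(21−6)÷3=5=e, 48→(48−6)÷3=14=n.

den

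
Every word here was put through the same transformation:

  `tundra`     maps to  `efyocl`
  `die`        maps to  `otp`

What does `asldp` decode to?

Every letter moves 11 places later in the alphabet, wrapping around z→a.
Undoing it on asldp: a−11=p, s−11=h, l−11=a, d−11=s, p−11=e.

phase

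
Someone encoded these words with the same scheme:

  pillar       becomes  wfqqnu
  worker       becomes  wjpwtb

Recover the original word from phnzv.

quick

The output letters match the input read backwards, each shifted +5: pillar reversed is rallip. The word is reversed, then every letter is shifted forward by 5.
Decoding phnzv: shift back: p−5=k, h−5=c, n−5=i, z−5=u, v−5=q → kciuq; then reverse → quick.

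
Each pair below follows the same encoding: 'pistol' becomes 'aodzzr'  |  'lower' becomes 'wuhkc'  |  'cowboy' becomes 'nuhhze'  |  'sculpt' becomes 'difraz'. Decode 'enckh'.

Shifts by position in pistol: pos 0: p→a (+11), pos 1: i→o (+6), pos 2: s→d (+11), pos 3: t→z (+6) — repeating every 2. The shifts repeat in a cycle of length 2: positions 0,1,… shift by +11, +6, then the pattern repeats.
Decoding enckh: e−11=t, n−6=h, c−11=r, k−6=e, h−11=w.

threw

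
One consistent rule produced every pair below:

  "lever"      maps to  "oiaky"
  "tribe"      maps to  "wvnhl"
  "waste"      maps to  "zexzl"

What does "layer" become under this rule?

oedky

In lever: l→o is +3, e→i is +4, v→a is +5, e→k is +6 — the shift increases by 1 each position. Each letter shifts forward by (position + 3), i.e. 3, 4, 5, … — the shift grows by one for each successive letter.
For layer: l+3=o, a+4=e, y+5=d, e+6=k, r+7=y.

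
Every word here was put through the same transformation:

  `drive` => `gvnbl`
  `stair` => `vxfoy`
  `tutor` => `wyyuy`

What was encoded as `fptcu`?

In drive: d→g is +3, r→v is +4, i→n is +5, v→b is +6 — the shift increases by 1 each position. Letter i (0-indexed) is shifted by i+3, so successive shifts are 3, 4, 5, ….
Decoding fptcu: f−3=c, p−4=l, t−5=o, c−6=w, u−7=n.

clown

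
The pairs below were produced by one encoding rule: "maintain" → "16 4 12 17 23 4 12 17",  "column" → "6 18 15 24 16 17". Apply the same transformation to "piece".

The number is (letter's place in the alphabet, a=1) + 3.
On piece: p=16→19, i=9→12, e=5→8, c=3→6, e=5→8.

19 12 8 6 8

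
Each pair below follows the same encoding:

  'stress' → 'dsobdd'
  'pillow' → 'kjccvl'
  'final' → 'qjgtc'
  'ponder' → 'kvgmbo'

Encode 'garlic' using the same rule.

s(18)→d(3) and t(19)→s(18) fit y≡15x+19 (mod 26); the inverse of 15 mod 26 is 7. This is an affine cipher: with a=0,…,z=25, each position x becomes (15x+19) mod 26.
For garlic: g(6)→15·6+19≡5=f; a(0)→15·0+19≡19=t; r(17)→15·17+19≡14=o; l(11)→15·11+19≡2=c; i(8)→15·8+19≡9=j; c(2)→15·2+19≡23=x (all mod 26).

ftocjx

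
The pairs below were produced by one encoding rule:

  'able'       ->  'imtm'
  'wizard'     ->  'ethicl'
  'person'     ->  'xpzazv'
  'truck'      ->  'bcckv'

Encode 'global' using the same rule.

A repeating key of period 3 is used — shifts +8, +11, +8 over and over.
For global: g+8=o, l+11=w, o+8=w, b+8=j, a+11=l, l+8=t.

owwjlt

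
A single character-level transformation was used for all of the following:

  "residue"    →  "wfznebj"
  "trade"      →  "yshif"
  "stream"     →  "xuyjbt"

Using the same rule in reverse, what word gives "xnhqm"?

small

A repeating key of period 3 is used — shifts +5, +1, +7 over and over.
Decoding xnhqm: x−5=s, n−1=m, h−7=a, q−5=l, m−1=l.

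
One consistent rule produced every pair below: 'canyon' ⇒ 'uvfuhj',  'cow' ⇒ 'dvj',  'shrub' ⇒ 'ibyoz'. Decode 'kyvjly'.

The output letters match the input read backwards, each shifted +7: canyon reversed is noynac. The word is reversed, then every letter is shifted forward by 7.
Decoding kyvjly: shift back: k−7=d, y−7=r, v−7=o, j−7=c, l−7=e, y−7=r → drocer; then reverse → record.

record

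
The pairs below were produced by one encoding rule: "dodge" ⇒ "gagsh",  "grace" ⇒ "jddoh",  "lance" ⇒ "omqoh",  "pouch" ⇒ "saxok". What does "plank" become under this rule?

sxdzn

The shifts repeat in a cycle of length 2: positions 0,1,… shift by +3, +12, then the pattern repeats.
On plank: p+3=s, l+12=x, a+3=d, n+12=z, k+3=n.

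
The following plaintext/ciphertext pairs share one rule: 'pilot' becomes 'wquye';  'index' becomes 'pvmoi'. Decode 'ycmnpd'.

In pilot: p→w is +7, i→q is +8, l→u is +9, o→y is +10 — the shift increases by 1 each position. Letter i (0-indexed) is shifted by i+7, so successive shifts are 7, 8, 9, ….
Undoing it on ycmnpd: y−7=r, c−8=u, m−9=d, n−10=d, p−11=e, d−12=r.

rudder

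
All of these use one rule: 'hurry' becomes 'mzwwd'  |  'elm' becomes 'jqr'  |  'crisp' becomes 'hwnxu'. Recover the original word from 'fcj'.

axe

Compare letters: h→m is +5, u→z is +5, r→w is +5 — a constant shift. Every letter moves 5 places later in the alphabet, wrapping around z→a.
Undoing it on fcj: f−5=a, c−5=x, j−5=e.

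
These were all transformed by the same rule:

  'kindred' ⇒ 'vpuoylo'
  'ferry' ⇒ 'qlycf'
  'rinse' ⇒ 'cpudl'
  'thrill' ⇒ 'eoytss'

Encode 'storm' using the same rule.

davct

Shifts by position in kindred: pos 0: k→v (+11), pos 1: i→p (+7), pos 2: n→u (+7), pos 3: d→o (+11), pos 4: r→y (+7), pos 5: e→l (+7) — repeating every 3. It's a Vigenère-style cipher with numeric key [11,7,7]: position i shifts by key[i mod 3].
For storm: s+11=d, t+7=a, o+7=v, r+11=c, m+7=t.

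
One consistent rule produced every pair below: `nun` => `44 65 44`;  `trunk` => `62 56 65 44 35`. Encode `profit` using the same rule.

50 56 47 20 29 62

With a=1..z=26, the number is 3·pos + 2.
On profit: p=16→50, r=18→56, o=15→47, f=6→20, i=9→29, t=20→62.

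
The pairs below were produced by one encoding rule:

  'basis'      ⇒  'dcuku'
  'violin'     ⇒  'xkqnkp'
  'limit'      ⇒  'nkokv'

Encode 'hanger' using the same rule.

Every letter moves 2 places later in the alphabet, wrapping around z→a.
On hanger: h+2=j, a+2=c, n+2=p, g+2=i, e+2=g, r+2=t.

jcpigt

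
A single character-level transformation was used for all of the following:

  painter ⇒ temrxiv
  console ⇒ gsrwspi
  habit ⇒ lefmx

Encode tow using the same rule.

Compare letters: p→t is +4, a→e is +4, i→m is +4 — a constant shift. Every letter moves 4 places later in the alphabet, wrapping around z→a.
On tow: t+4=x, o+4=s, w+4=a.

xsa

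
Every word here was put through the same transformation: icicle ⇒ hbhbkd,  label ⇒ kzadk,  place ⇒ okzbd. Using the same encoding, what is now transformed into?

Compare letters: i→h is +25, c→b is +25, i→h is +25 — a constant shift. This is a Caesar cipher with shift 25.
Applying it to now: n+25=m, o+25=n, w+25=v.

mnv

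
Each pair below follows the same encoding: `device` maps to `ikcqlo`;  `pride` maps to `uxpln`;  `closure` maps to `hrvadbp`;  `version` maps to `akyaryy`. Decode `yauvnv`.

In device: d→i is +5, e→k is +6, v→c is +7, i→q is +8 — the shift increases by 1 each position. The shift increases by 1 at each position, starting from +5: 5, 6, 7, ….
Reversing it on yauvnv: y−5=t, a−6=u, u−7=n, v−8=n, n−9=e, v−10=l.

tunnel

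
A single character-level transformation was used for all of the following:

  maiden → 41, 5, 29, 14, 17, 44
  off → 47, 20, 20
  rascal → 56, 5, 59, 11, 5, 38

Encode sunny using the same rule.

59, 65, 44, 44, 77

m(#13)→41 and a(#1)→5: differences scale by 3, so n = 3·pos + 2. Each letter becomes 3×(its alphabet position, a=1..z=26) + 2.
On sunny: s=19→59, u=21→65, n=14→44, n=14→44, y=25→77.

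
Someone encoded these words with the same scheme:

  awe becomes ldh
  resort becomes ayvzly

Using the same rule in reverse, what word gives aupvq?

joint

Two steps: reverse the string, then apply a Caesar shift of +7.
Decoding aupvq: shift back: a−7=t, u−7=n, p−7=i, v−7=o, q−7=j → tnioj; then reverse → joint.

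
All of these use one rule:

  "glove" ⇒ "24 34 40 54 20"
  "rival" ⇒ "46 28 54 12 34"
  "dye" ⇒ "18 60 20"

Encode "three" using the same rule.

The formula is n = 2×(alphabet index, a=1) + 10.
Applying it to three: t=20→50, h=8→26, r=18→46, e=5→20, e=5→20.

50 26 46 20 20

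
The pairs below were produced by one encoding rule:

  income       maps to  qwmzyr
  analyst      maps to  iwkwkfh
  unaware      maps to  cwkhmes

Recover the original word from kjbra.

In income: i→q is +8, n→w is +9, c→m is +10, o→z is +11 — the shift increases by 1 each position. The shift increases by 1 at each position, starting from +8: 8, 9, 10, ….
Reversing it on kjbra: k−8=c, j−9=a, b−10=r, r−11=g, a−12=o.

cargo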